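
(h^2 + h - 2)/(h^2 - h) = (h + 2)/h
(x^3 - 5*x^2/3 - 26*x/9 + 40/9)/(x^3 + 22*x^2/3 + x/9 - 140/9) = (x - 2)/(x + 7)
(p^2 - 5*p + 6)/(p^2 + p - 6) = (p - 3)/(p + 3)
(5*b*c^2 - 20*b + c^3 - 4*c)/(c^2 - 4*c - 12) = (5*b*c - 10*b + c^2 - 2*c)/(c - 6)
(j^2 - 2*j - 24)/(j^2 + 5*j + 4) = (j - 6)/(j + 1)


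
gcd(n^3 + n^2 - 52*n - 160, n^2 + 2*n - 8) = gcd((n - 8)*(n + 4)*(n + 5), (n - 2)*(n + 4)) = n + 4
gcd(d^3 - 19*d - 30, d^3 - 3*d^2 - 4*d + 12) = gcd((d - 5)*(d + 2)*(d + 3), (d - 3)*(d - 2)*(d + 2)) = d + 2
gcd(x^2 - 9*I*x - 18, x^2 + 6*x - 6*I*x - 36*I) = x - 6*I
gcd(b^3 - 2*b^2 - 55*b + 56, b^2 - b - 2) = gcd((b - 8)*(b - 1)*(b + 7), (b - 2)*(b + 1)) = 1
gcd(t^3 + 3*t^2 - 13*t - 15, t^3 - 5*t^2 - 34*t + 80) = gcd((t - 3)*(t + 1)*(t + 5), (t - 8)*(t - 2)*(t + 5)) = t + 5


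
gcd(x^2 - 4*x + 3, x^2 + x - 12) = x - 3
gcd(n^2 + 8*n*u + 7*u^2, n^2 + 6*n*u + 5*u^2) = n + u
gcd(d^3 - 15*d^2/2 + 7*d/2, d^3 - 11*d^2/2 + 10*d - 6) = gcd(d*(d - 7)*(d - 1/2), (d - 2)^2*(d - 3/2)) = 1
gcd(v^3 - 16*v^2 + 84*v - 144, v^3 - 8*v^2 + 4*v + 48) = v^2 - 10*v + 24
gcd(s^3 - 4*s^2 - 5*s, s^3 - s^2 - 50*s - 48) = s + 1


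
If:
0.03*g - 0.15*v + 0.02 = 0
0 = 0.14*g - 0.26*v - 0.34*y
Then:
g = 3.86363636363636*y + 0.393939393939394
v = 0.772727272727273*y + 0.212121212121212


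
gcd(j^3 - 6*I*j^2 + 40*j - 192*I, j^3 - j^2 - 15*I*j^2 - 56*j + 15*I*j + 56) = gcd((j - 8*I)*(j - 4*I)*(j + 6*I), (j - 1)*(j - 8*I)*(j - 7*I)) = j - 8*I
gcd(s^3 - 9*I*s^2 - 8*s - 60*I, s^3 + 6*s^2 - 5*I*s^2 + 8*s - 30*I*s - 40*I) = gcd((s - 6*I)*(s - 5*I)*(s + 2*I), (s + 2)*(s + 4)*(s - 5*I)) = s - 5*I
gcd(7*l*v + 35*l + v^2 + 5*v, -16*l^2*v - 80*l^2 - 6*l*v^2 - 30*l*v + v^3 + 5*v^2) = v + 5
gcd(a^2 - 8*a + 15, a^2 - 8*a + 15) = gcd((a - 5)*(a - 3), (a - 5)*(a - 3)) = a^2 - 8*a + 15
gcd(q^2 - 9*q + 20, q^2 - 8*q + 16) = q - 4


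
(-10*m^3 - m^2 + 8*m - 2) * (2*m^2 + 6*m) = -20*m^5 - 62*m^4 + 10*m^3 + 44*m^2 - 12*m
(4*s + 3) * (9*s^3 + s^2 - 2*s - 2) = 36*s^4 + 31*s^3 - 5*s^2 - 14*s - 6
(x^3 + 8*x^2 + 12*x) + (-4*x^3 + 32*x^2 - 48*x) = -3*x^3 + 40*x^2 - 36*x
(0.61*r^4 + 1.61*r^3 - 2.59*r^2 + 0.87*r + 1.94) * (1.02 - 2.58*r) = -1.5738*r^5 - 3.5316*r^4 + 8.3244*r^3 - 4.8864*r^2 - 4.1178*r + 1.9788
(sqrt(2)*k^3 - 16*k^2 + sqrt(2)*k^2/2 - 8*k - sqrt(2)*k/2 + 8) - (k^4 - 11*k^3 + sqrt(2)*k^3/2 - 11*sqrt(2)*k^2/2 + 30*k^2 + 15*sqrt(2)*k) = -k^4 + sqrt(2)*k^3/2 + 11*k^3 - 46*k^2 + 6*sqrt(2)*k^2 - 31*sqrt(2)*k/2 - 8*k + 8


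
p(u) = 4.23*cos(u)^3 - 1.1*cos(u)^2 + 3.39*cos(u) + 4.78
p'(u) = -12.69*sin(u)*cos(u)^2 + 2.2*sin(u)*cos(u) - 3.39*sin(u)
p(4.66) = 4.60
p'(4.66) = 3.54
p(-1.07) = 6.62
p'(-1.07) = 4.61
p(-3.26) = -3.81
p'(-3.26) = -2.14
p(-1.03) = 6.81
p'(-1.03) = 4.82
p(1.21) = 6.03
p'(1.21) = -3.92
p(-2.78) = -2.81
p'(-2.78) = 5.85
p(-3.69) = -1.54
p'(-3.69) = -7.56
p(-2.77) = -2.76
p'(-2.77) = 5.98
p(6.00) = 10.77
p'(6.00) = 3.63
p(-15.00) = -0.28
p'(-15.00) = 8.05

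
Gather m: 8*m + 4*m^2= 4*m^2 + 8*m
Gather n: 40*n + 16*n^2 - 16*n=16*n^2 + 24*n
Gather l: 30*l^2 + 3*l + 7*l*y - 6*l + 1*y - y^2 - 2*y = 30*l^2 + l*(7*y - 3) - y^2 - y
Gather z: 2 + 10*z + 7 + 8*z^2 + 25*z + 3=8*z^2 + 35*z + 12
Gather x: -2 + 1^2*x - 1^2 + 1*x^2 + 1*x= x^2 + 2*x - 3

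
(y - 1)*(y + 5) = y^2 + 4*y - 5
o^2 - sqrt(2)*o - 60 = (o - 6*sqrt(2))*(o + 5*sqrt(2))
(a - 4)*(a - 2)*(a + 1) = a^3 - 5*a^2 + 2*a + 8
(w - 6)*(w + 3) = w^2 - 3*w - 18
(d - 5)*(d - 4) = d^2 - 9*d + 20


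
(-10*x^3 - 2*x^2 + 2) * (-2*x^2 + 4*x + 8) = 20*x^5 - 36*x^4 - 88*x^3 - 20*x^2 + 8*x + 16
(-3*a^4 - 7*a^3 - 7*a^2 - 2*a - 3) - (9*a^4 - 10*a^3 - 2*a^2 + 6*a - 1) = -12*a^4 + 3*a^3 - 5*a^2 - 8*a - 2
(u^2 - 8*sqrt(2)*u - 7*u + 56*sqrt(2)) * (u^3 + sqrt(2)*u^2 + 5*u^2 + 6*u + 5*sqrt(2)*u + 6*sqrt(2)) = u^5 - 7*sqrt(2)*u^4 - 2*u^4 - 45*u^3 + 14*sqrt(2)*u^3 - 10*u^2 + 203*sqrt(2)*u^2 + 294*sqrt(2)*u + 464*u + 672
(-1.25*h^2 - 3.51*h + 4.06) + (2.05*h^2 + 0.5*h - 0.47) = 0.8*h^2 - 3.01*h + 3.59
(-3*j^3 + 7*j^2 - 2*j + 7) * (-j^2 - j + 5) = 3*j^5 - 4*j^4 - 20*j^3 + 30*j^2 - 17*j + 35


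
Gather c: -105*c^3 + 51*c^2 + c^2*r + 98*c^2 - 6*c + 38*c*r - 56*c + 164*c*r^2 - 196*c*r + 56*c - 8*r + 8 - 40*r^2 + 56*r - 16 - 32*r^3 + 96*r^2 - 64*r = -105*c^3 + c^2*(r + 149) + c*(164*r^2 - 158*r - 6) - 32*r^3 + 56*r^2 - 16*r - 8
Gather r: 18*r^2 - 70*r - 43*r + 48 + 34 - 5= 18*r^2 - 113*r + 77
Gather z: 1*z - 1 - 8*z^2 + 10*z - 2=-8*z^2 + 11*z - 3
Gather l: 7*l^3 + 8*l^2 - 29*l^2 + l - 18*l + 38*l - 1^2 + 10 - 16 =7*l^3 - 21*l^2 + 21*l - 7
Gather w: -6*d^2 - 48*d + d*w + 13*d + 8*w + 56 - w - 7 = -6*d^2 - 35*d + w*(d + 7) + 49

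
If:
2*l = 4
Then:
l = 2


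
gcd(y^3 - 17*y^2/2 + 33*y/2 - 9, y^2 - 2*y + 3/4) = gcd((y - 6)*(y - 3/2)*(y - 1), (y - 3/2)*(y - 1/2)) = y - 3/2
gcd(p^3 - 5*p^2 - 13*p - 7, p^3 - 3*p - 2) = p^2 + 2*p + 1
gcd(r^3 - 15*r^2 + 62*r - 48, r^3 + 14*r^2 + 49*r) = 1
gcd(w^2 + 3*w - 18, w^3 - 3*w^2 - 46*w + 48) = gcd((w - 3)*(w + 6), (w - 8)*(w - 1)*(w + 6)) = w + 6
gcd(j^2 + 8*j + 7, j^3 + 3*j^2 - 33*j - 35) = j^2 + 8*j + 7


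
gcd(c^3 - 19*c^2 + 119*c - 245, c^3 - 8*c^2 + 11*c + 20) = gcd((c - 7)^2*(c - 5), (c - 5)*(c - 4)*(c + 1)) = c - 5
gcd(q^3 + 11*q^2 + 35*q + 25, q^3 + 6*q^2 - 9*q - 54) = 1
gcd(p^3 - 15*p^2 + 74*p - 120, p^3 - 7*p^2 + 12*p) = p - 4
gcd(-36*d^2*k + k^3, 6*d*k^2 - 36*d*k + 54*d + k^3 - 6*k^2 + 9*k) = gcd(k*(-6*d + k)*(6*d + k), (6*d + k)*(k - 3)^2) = 6*d + k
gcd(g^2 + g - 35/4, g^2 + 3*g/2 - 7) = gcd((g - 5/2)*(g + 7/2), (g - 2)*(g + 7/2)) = g + 7/2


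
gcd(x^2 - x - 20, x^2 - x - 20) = x^2 - x - 20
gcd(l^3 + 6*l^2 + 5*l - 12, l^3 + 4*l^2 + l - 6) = l^2 + 2*l - 3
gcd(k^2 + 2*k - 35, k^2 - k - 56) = k + 7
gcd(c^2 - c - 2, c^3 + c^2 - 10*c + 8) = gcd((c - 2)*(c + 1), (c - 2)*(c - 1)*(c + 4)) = c - 2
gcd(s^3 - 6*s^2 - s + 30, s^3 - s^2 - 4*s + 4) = s + 2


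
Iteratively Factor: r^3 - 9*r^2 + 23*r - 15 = (r - 5)*(r^2 - 4*r + 3) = (r - 5)*(r - 1)*(r - 3)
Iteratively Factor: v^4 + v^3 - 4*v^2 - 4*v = (v - 2)*(v^3 + 3*v^2 + 2*v) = (v - 2)*(v + 1)*(v^2 + 2*v) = (v - 2)*(v + 1)*(v + 2)*(v)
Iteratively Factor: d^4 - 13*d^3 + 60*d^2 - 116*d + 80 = (d - 2)*(d^3 - 11*d^2 + 38*d - 40) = (d - 2)^2*(d^2 - 9*d + 20) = (d - 4)*(d - 2)^2*(d - 5)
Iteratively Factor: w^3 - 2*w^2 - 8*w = (w + 2)*(w^2 - 4*w) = w*(w + 2)*(w - 4)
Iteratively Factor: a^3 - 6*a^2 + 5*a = (a - 1)*(a^2 - 5*a) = a*(a - 1)*(a - 5)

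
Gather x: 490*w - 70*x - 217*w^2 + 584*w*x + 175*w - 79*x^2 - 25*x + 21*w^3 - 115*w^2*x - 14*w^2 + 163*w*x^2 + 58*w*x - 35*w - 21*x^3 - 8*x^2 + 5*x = 21*w^3 - 231*w^2 + 630*w - 21*x^3 + x^2*(163*w - 87) + x*(-115*w^2 + 642*w - 90)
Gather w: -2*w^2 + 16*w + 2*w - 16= -2*w^2 + 18*w - 16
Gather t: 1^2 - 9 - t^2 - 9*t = -t^2 - 9*t - 8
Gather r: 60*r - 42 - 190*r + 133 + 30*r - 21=70 - 100*r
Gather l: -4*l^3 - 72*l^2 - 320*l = -4*l^3 - 72*l^2 - 320*l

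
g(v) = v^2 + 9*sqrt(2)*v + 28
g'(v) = 2*v + 9*sqrt(2)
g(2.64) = 68.57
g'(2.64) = 18.01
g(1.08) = 42.91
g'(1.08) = 14.89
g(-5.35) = -11.47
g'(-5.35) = 2.03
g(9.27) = 231.92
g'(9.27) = 31.27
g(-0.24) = 25.00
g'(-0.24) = 12.25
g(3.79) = 90.60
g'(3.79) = 20.31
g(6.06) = 141.85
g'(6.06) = 24.85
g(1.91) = 55.96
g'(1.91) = 16.55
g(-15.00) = 62.08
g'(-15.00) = -17.27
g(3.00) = 75.18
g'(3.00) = 18.73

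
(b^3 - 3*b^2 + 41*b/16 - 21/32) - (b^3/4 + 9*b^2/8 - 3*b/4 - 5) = 3*b^3/4 - 33*b^2/8 + 53*b/16 + 139/32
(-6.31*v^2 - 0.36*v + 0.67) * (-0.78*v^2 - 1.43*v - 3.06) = 4.9218*v^4 + 9.3041*v^3 + 19.3008*v^2 + 0.1435*v - 2.0502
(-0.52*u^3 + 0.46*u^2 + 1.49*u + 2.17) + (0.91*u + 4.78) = -0.52*u^3 + 0.46*u^2 + 2.4*u + 6.95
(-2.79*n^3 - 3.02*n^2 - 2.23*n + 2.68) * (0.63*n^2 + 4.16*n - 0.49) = -1.7577*n^5 - 13.509*n^4 - 12.601*n^3 - 6.1086*n^2 + 12.2415*n - 1.3132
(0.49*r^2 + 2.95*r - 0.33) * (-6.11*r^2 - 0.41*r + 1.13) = -2.9939*r^4 - 18.2254*r^3 + 1.3605*r^2 + 3.4688*r - 0.3729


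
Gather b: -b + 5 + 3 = 8 - b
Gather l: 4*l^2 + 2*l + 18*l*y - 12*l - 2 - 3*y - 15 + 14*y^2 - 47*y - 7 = 4*l^2 + l*(18*y - 10) + 14*y^2 - 50*y - 24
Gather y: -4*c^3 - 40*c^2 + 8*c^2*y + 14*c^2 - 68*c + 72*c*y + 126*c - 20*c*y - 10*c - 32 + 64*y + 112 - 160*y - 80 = -4*c^3 - 26*c^2 + 48*c + y*(8*c^2 + 52*c - 96)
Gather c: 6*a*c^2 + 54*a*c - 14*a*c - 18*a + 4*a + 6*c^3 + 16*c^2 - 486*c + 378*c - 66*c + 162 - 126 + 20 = -14*a + 6*c^3 + c^2*(6*a + 16) + c*(40*a - 174) + 56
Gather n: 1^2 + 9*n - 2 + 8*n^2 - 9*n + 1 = 8*n^2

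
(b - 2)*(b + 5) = b^2 + 3*b - 10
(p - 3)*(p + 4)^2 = p^3 + 5*p^2 - 8*p - 48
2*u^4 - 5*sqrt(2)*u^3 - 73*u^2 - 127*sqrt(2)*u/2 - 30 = (u - 6*sqrt(2))*(u + 5*sqrt(2)/2)*(sqrt(2)*u + 1)^2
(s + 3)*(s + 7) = s^2 + 10*s + 21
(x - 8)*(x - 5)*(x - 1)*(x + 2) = x^4 - 12*x^3 + 25*x^2 + 66*x - 80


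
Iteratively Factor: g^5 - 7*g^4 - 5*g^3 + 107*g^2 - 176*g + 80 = (g - 5)*(g^4 - 2*g^3 - 15*g^2 + 32*g - 16) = (g - 5)*(g - 1)*(g^3 - g^2 - 16*g + 16) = (g - 5)*(g - 4)*(g - 1)*(g^2 + 3*g - 4) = (g - 5)*(g - 4)*(g - 1)*(g + 4)*(g - 1)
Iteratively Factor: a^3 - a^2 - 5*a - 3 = (a - 3)*(a^2 + 2*a + 1) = (a - 3)*(a + 1)*(a + 1)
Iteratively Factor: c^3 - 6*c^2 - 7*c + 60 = (c + 3)*(c^2 - 9*c + 20) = (c - 4)*(c + 3)*(c - 5)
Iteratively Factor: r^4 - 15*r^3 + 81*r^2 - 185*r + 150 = (r - 2)*(r^3 - 13*r^2 + 55*r - 75) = (r - 5)*(r - 2)*(r^2 - 8*r + 15) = (r - 5)*(r - 3)*(r - 2)*(r - 5)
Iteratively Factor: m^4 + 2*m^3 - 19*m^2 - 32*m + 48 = (m + 4)*(m^3 - 2*m^2 - 11*m + 12) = (m + 3)*(m + 4)*(m^2 - 5*m + 4) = (m - 4)*(m + 3)*(m + 4)*(m - 1)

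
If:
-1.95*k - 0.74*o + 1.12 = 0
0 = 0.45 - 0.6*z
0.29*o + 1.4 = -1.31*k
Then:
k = -3.37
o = 10.39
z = 0.75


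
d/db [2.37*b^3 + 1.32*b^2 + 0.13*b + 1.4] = 7.11*b^2 + 2.64*b + 0.13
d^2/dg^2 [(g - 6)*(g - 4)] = 2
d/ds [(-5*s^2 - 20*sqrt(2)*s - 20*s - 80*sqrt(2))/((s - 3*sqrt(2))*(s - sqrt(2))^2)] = 5*(s^3 + 8*s^2 + 9*sqrt(2)*s^2 - 36*s + 36*sqrt(2)*s - 248 - 24*sqrt(2))/(s^5 - 9*sqrt(2)*s^4 + 60*s^3 - 92*sqrt(2)*s^2 + 132*s - 36*sqrt(2))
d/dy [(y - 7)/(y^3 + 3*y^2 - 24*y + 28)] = 2*(-y^2 + 7*y + 35)/(y^5 + 8*y^4 - 23*y^3 - 134*y^2 + 476*y - 392)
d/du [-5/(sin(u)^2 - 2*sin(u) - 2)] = 10*(sin(u) - 1)*cos(u)/(2*sin(u) + cos(u)^2 + 1)^2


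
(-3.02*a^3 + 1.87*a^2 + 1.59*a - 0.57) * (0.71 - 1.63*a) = 4.9226*a^4 - 5.1923*a^3 - 1.264*a^2 + 2.058*a - 0.4047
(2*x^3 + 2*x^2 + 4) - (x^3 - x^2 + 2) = x^3 + 3*x^2 + 2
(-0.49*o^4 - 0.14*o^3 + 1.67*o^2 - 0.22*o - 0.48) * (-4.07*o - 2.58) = 1.9943*o^5 + 1.834*o^4 - 6.4357*o^3 - 3.4132*o^2 + 2.5212*o + 1.2384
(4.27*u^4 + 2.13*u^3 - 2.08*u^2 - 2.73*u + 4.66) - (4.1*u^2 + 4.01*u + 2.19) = 4.27*u^4 + 2.13*u^3 - 6.18*u^2 - 6.74*u + 2.47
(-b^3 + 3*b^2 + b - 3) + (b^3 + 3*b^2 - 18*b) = 6*b^2 - 17*b - 3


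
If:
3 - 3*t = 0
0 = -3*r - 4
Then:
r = -4/3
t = 1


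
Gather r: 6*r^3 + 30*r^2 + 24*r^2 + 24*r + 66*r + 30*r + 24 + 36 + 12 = 6*r^3 + 54*r^2 + 120*r + 72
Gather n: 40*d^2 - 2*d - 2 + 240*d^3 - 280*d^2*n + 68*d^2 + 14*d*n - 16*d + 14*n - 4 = 240*d^3 + 108*d^2 - 18*d + n*(-280*d^2 + 14*d + 14) - 6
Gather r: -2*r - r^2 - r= -r^2 - 3*r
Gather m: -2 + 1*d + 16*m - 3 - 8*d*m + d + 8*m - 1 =2*d + m*(24 - 8*d) - 6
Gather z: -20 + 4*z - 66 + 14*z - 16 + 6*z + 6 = 24*z - 96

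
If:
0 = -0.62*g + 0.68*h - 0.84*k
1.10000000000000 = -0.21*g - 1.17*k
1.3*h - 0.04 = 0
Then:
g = 1.73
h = 0.03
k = -1.25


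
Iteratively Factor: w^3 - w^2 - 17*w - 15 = (w - 5)*(w^2 + 4*w + 3) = (w - 5)*(w + 1)*(w + 3)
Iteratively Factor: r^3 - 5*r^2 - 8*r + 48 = (r + 3)*(r^2 - 8*r + 16) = (r - 4)*(r + 3)*(r - 4)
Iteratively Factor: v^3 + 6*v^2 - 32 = (v + 4)*(v^2 + 2*v - 8) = (v + 4)^2*(v - 2)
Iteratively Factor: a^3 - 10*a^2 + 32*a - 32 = (a - 2)*(a^2 - 8*a + 16) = (a - 4)*(a - 2)*(a - 4)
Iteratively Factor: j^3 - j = (j + 1)*(j^2 - j) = j*(j + 1)*(j - 1)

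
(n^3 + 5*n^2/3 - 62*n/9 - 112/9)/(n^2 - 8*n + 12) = (9*n^3 + 15*n^2 - 62*n - 112)/(9*(n^2 - 8*n + 12))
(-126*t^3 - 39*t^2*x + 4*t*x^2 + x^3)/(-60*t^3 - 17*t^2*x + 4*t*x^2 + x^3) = (-42*t^2 + t*x + x^2)/(-20*t^2 + t*x + x^2)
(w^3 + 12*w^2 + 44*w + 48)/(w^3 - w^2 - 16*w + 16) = (w^2 + 8*w + 12)/(w^2 - 5*w + 4)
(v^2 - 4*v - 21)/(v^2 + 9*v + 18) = (v - 7)/(v + 6)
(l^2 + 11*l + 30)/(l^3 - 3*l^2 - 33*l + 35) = (l + 6)/(l^2 - 8*l + 7)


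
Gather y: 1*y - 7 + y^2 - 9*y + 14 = y^2 - 8*y + 7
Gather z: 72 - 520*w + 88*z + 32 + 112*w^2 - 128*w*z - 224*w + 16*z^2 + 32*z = 112*w^2 - 744*w + 16*z^2 + z*(120 - 128*w) + 104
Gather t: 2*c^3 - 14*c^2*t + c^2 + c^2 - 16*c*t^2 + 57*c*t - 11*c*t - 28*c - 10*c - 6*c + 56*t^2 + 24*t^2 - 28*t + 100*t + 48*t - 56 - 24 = 2*c^3 + 2*c^2 - 44*c + t^2*(80 - 16*c) + t*(-14*c^2 + 46*c + 120) - 80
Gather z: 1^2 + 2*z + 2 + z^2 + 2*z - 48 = z^2 + 4*z - 45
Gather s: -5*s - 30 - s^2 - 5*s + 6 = -s^2 - 10*s - 24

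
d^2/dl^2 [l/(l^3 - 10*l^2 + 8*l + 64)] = 2*(l*(3*l^2 - 20*l + 8)^2 + (-3*l^2 - l*(3*l - 10) + 20*l - 8)*(l^3 - 10*l^2 + 8*l + 64))/(l^3 - 10*l^2 + 8*l + 64)^3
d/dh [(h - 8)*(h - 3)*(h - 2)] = 3*h^2 - 26*h + 46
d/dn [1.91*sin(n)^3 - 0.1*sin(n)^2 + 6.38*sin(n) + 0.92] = (5.73*sin(n)^2 - 0.2*sin(n) + 6.38)*cos(n)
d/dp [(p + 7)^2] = 2*p + 14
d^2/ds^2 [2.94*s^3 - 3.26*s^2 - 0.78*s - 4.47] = 17.64*s - 6.52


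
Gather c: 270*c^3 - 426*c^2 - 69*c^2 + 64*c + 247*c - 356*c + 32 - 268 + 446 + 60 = 270*c^3 - 495*c^2 - 45*c + 270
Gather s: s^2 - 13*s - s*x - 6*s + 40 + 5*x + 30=s^2 + s*(-x - 19) + 5*x + 70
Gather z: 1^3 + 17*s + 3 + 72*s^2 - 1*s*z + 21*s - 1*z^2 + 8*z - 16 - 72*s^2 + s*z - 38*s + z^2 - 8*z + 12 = 0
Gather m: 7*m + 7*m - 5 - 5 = 14*m - 10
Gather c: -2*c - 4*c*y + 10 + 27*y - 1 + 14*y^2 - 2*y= c*(-4*y - 2) + 14*y^2 + 25*y + 9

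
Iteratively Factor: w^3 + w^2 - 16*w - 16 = (w - 4)*(w^2 + 5*w + 4) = (w - 4)*(w + 4)*(w + 1)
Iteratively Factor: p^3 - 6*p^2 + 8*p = (p)*(p^2 - 6*p + 8) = p*(p - 2)*(p - 4)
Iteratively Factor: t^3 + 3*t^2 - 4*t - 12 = (t - 2)*(t^2 + 5*t + 6) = (t - 2)*(t + 3)*(t + 2)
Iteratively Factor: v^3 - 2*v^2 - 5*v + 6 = (v - 1)*(v^2 - v - 6) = (v - 3)*(v - 1)*(v + 2)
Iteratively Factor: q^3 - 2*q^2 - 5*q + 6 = (q + 2)*(q^2 - 4*q + 3) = (q - 1)*(q + 2)*(q - 3)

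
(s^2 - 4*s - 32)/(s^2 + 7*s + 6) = (s^2 - 4*s - 32)/(s^2 + 7*s + 6)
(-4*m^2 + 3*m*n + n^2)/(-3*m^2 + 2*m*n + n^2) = (4*m + n)/(3*m + n)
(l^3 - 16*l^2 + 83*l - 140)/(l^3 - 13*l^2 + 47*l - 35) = (l - 4)/(l - 1)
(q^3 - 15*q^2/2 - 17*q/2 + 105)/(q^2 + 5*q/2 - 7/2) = (q^2 - 11*q + 30)/(q - 1)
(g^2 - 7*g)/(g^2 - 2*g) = (g - 7)/(g - 2)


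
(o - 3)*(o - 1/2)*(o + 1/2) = o^3 - 3*o^2 - o/4 + 3/4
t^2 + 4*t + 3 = (t + 1)*(t + 3)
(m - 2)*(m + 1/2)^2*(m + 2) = m^4 + m^3 - 15*m^2/4 - 4*m - 1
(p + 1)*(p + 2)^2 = p^3 + 5*p^2 + 8*p + 4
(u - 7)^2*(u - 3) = u^3 - 17*u^2 + 91*u - 147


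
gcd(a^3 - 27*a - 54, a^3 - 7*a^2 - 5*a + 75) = a + 3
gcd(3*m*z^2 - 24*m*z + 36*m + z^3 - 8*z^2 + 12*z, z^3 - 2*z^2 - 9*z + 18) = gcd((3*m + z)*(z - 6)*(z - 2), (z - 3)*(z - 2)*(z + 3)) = z - 2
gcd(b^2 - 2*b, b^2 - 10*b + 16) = b - 2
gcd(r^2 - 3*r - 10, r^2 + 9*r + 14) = r + 2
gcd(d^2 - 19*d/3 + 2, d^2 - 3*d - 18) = d - 6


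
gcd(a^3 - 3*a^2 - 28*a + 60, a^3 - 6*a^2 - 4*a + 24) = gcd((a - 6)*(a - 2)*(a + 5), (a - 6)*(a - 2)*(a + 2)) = a^2 - 8*a + 12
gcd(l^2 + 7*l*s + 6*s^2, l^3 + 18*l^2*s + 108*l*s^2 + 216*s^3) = l + 6*s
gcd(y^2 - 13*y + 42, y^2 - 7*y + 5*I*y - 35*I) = y - 7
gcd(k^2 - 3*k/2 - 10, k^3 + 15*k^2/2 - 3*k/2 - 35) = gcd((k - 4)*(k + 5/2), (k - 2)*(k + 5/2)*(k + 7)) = k + 5/2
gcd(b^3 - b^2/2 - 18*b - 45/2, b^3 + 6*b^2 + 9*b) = b + 3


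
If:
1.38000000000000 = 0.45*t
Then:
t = 3.07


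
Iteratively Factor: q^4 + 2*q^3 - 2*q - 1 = (q + 1)*(q^3 + q^2 - q - 1) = (q + 1)^2*(q^2 - 1) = (q + 1)^3*(q - 1)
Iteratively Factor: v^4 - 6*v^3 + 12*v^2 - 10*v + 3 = (v - 3)*(v^3 - 3*v^2 + 3*v - 1) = (v - 3)*(v - 1)*(v^2 - 2*v + 1) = (v - 3)*(v - 1)^2*(v - 1)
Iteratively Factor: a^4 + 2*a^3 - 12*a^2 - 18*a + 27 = (a - 1)*(a^3 + 3*a^2 - 9*a - 27) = (a - 3)*(a - 1)*(a^2 + 6*a + 9) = (a - 3)*(a - 1)*(a + 3)*(a + 3)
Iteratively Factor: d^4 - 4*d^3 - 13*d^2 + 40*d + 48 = (d - 4)*(d^3 - 13*d - 12) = (d - 4)^2*(d^2 + 4*d + 3) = (d - 4)^2*(d + 1)*(d + 3)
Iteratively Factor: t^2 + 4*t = (t)*(t + 4)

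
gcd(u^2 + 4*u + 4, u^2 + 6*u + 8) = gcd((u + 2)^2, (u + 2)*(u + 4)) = u + 2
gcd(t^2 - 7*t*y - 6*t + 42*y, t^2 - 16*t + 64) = 1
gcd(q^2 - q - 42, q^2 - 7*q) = q - 7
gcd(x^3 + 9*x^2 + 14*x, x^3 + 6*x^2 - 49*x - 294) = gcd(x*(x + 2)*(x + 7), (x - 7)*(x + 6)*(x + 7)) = x + 7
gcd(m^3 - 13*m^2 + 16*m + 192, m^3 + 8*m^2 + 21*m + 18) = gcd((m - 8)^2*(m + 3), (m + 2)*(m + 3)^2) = m + 3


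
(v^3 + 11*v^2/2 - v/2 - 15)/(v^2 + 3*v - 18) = (2*v^3 + 11*v^2 - v - 30)/(2*(v^2 + 3*v - 18))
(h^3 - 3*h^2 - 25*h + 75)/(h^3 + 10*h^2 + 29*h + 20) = (h^2 - 8*h + 15)/(h^2 + 5*h + 4)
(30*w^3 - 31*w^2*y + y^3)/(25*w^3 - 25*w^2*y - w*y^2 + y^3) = (6*w + y)/(5*w + y)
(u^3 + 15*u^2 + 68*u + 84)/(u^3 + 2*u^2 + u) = (u^3 + 15*u^2 + 68*u + 84)/(u*(u^2 + 2*u + 1))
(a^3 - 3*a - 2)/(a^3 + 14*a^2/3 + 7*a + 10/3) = 3*(a^2 - a - 2)/(3*a^2 + 11*a + 10)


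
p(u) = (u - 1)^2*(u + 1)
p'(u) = (u - 1)^2 + (u + 1)*(2*u - 2)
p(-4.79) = -127.06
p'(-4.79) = 77.41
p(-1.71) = -5.21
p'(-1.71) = 11.19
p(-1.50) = -3.12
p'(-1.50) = 8.75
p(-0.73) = 0.81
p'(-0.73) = 2.06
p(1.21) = 0.10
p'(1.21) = 0.97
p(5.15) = 105.92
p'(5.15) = 68.27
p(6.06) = 180.76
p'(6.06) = 97.05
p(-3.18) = -38.09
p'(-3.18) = 35.70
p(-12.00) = -1859.00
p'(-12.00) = 455.00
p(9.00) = 640.00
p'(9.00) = 224.00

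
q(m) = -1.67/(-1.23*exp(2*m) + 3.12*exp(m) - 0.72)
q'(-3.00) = 0.77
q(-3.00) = 2.94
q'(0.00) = 0.81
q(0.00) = -1.43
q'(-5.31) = 0.05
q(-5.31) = 2.37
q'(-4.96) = 0.07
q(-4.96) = 2.39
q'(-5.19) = 0.06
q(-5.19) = 2.38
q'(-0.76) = 6.96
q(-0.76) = -3.55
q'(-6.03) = 0.02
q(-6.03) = 2.34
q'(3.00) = -0.01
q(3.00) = 0.00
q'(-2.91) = 0.89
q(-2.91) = 3.02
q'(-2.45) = 1.98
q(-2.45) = 3.63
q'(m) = -1.67*(2.46*exp(2*m) - 3.12*exp(m))/(-1.23*exp(2*m) + 3.12*exp(m) - 0.72)^2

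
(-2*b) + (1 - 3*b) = 1 - 5*b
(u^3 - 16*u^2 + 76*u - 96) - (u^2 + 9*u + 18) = u^3 - 17*u^2 + 67*u - 114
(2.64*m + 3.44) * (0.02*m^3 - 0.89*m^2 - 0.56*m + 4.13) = 0.0528*m^4 - 2.2808*m^3 - 4.54*m^2 + 8.9768*m + 14.2072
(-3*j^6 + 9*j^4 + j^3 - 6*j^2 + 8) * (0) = 0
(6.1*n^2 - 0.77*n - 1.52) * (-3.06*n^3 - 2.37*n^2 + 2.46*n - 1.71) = -18.666*n^5 - 12.1008*n^4 + 21.4821*n^3 - 8.7228*n^2 - 2.4225*n + 2.5992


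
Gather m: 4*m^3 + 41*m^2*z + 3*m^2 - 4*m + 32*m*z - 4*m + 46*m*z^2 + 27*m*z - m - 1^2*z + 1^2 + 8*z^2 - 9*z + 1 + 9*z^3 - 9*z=4*m^3 + m^2*(41*z + 3) + m*(46*z^2 + 59*z - 9) + 9*z^3 + 8*z^2 - 19*z + 2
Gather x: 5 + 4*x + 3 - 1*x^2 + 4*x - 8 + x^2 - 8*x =0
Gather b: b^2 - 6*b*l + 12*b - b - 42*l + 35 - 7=b^2 + b*(11 - 6*l) - 42*l + 28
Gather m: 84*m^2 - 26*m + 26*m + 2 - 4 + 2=84*m^2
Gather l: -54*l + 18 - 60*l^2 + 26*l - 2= -60*l^2 - 28*l + 16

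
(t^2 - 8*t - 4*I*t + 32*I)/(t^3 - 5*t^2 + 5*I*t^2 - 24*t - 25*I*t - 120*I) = (t - 4*I)/(t^2 + t*(3 + 5*I) + 15*I)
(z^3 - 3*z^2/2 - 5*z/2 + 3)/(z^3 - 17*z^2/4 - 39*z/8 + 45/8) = 4*(z^2 - 3*z + 2)/(4*z^2 - 23*z + 15)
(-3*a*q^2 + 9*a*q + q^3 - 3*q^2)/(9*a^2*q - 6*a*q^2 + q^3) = (q - 3)/(-3*a + q)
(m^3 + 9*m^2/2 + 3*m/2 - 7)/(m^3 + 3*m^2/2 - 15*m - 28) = (m - 1)/(m - 4)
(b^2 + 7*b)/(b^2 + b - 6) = b*(b + 7)/(b^2 + b - 6)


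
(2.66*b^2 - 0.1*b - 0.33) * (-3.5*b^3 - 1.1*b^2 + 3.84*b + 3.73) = -9.31*b^5 - 2.576*b^4 + 11.4794*b^3 + 9.9008*b^2 - 1.6402*b - 1.2309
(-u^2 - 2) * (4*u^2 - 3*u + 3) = -4*u^4 + 3*u^3 - 11*u^2 + 6*u - 6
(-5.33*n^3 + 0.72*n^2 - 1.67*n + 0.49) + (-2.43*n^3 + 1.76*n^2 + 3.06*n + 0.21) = -7.76*n^3 + 2.48*n^2 + 1.39*n + 0.7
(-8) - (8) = -16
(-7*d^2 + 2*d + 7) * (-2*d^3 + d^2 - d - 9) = 14*d^5 - 11*d^4 - 5*d^3 + 68*d^2 - 25*d - 63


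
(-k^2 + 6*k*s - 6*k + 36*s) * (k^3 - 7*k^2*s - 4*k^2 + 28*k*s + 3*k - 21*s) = -k^5 + 13*k^4*s - 2*k^4 - 42*k^3*s^2 + 26*k^3*s + 21*k^3 - 84*k^2*s^2 - 273*k^2*s - 18*k^2 + 882*k*s^2 + 234*k*s - 756*s^2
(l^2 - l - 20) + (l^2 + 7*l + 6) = 2*l^2 + 6*l - 14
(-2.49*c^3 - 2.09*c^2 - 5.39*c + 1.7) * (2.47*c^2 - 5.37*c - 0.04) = -6.1503*c^5 + 8.209*c^4 - 1.9904*c^3 + 33.2269*c^2 - 8.9134*c - 0.068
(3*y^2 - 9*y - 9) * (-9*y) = -27*y^3 + 81*y^2 + 81*y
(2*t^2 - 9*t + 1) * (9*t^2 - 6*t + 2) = 18*t^4 - 93*t^3 + 67*t^2 - 24*t + 2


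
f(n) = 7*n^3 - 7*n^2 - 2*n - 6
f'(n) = 21*n^2 - 14*n - 2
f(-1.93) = -78.54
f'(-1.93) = 103.24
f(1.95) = 15.39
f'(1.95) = 50.55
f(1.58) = 0.98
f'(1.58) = 28.30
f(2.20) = 30.26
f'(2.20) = 68.84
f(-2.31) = -125.02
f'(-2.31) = 142.40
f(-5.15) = -1137.49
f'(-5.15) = 627.07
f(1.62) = 2.15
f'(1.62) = 30.43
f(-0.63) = -9.27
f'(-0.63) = 15.15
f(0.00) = -6.00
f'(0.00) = -2.00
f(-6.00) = -1758.00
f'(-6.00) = 838.00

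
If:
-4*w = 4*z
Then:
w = -z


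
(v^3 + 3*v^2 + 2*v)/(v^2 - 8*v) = (v^2 + 3*v + 2)/(v - 8)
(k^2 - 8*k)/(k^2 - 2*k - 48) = k/(k + 6)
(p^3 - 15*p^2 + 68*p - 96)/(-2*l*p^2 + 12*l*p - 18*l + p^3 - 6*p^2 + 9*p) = (p^2 - 12*p + 32)/(-2*l*p + 6*l + p^2 - 3*p)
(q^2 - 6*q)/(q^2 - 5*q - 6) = q/(q + 1)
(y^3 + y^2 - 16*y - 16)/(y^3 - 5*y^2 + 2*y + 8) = (y + 4)/(y - 2)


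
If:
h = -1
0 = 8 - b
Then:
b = 8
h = -1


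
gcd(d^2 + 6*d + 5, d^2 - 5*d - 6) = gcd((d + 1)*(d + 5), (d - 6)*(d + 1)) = d + 1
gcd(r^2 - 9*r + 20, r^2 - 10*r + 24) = r - 4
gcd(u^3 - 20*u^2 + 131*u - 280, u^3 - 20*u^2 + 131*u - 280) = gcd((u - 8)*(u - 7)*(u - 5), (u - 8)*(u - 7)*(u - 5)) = u^3 - 20*u^2 + 131*u - 280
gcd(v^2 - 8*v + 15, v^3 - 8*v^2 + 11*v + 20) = v - 5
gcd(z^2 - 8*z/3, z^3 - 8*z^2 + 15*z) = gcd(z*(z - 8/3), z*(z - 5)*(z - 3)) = z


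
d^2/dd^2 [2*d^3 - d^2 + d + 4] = 12*d - 2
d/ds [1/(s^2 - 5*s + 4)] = (5 - 2*s)/(s^2 - 5*s + 4)^2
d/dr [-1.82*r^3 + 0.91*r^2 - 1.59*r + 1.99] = -5.46*r^2 + 1.82*r - 1.59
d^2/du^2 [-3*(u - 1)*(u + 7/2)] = -6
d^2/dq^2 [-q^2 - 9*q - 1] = -2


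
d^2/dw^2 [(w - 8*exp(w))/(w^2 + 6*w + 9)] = 2*(-4*w^2*exp(w) - 8*w*exp(w) + w - 12*exp(w) - 6)/(w^4 + 12*w^3 + 54*w^2 + 108*w + 81)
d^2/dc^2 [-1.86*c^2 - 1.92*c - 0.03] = -3.72000000000000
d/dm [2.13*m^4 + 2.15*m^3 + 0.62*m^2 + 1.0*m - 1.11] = 8.52*m^3 + 6.45*m^2 + 1.24*m + 1.0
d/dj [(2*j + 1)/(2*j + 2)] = 1/(2*(j + 1)^2)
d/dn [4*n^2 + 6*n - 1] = 8*n + 6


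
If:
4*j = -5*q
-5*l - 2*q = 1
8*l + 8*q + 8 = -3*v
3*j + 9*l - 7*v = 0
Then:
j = 985/231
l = 269/231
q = -788/231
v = 256/77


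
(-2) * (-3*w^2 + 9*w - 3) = 6*w^2 - 18*w + 6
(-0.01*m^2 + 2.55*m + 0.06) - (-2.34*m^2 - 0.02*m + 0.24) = 2.33*m^2 + 2.57*m - 0.18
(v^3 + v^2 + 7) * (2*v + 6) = 2*v^4 + 8*v^3 + 6*v^2 + 14*v + 42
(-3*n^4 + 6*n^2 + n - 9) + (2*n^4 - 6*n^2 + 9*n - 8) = -n^4 + 10*n - 17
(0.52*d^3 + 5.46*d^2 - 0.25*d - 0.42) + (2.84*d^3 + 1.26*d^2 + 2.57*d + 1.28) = 3.36*d^3 + 6.72*d^2 + 2.32*d + 0.86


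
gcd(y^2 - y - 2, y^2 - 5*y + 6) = y - 2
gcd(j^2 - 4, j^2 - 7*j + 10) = j - 2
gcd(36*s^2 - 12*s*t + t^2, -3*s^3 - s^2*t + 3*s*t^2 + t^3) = 1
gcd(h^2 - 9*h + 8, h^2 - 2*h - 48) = h - 8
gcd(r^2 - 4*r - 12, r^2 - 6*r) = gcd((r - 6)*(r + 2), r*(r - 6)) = r - 6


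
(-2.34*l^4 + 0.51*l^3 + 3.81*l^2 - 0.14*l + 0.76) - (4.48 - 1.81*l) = -2.34*l^4 + 0.51*l^3 + 3.81*l^2 + 1.67*l - 3.72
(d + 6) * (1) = d + 6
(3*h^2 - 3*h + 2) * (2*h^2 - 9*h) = 6*h^4 - 33*h^3 + 31*h^2 - 18*h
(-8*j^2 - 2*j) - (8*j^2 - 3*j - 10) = -16*j^2 + j + 10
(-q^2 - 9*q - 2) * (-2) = 2*q^2 + 18*q + 4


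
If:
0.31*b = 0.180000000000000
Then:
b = 0.58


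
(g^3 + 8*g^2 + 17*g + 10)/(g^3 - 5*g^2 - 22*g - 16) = (g + 5)/(g - 8)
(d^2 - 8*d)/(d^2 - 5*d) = (d - 8)/(d - 5)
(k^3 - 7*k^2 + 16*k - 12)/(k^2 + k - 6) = (k^2 - 5*k + 6)/(k + 3)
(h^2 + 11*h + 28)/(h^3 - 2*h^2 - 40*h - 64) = (h + 7)/(h^2 - 6*h - 16)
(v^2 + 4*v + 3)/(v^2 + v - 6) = (v + 1)/(v - 2)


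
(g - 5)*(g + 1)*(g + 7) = g^3 + 3*g^2 - 33*g - 35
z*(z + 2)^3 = z^4 + 6*z^3 + 12*z^2 + 8*z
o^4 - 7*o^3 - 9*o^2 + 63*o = o*(o - 7)*(o - 3)*(o + 3)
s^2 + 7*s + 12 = (s + 3)*(s + 4)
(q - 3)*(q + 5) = q^2 + 2*q - 15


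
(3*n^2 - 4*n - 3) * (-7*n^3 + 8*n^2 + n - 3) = -21*n^5 + 52*n^4 - 8*n^3 - 37*n^2 + 9*n + 9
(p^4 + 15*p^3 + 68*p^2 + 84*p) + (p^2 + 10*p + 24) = p^4 + 15*p^3 + 69*p^2 + 94*p + 24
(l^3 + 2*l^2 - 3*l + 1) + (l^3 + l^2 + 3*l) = 2*l^3 + 3*l^2 + 1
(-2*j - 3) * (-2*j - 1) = 4*j^2 + 8*j + 3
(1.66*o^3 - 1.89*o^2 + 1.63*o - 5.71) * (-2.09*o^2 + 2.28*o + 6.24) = -3.4694*o^5 + 7.7349*o^4 + 2.6425*o^3 + 3.8567*o^2 - 2.8476*o - 35.6304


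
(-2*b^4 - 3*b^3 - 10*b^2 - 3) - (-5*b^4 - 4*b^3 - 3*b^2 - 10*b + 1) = 3*b^4 + b^3 - 7*b^2 + 10*b - 4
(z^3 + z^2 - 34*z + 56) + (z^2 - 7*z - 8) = z^3 + 2*z^2 - 41*z + 48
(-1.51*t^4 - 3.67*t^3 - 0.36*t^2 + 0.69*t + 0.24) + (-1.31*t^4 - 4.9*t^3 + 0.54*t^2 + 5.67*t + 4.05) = -2.82*t^4 - 8.57*t^3 + 0.18*t^2 + 6.36*t + 4.29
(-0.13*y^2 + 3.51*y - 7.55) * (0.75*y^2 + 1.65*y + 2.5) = -0.0975*y^4 + 2.418*y^3 - 0.196000000000001*y^2 - 3.6825*y - 18.875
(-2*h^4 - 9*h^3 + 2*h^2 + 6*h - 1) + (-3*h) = -2*h^4 - 9*h^3 + 2*h^2 + 3*h - 1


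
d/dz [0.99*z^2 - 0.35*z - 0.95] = 1.98*z - 0.35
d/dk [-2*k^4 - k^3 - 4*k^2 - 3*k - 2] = -8*k^3 - 3*k^2 - 8*k - 3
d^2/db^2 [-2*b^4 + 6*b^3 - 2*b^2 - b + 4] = -24*b^2 + 36*b - 4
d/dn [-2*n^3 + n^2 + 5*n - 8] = -6*n^2 + 2*n + 5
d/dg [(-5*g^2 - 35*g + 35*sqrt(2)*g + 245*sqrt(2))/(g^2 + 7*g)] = -35*sqrt(2)/g^2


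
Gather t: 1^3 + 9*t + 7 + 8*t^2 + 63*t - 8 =8*t^2 + 72*t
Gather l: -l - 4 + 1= -l - 3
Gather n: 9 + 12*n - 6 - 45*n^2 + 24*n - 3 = -45*n^2 + 36*n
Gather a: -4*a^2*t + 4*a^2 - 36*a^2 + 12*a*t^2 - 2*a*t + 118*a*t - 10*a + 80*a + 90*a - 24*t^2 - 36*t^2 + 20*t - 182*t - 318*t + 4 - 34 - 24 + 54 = a^2*(-4*t - 32) + a*(12*t^2 + 116*t + 160) - 60*t^2 - 480*t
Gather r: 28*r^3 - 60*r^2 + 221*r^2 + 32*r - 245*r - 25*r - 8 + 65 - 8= 28*r^3 + 161*r^2 - 238*r + 49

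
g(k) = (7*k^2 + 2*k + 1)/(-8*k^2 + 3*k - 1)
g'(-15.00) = 0.00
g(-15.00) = -0.84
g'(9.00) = 0.01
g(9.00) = -0.94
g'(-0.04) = -3.91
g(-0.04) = -0.82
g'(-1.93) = 0.10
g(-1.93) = -0.63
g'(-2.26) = 0.08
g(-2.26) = -0.66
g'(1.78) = 0.26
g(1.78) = -1.27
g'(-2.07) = 0.09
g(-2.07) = -0.65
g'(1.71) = 0.29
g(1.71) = -1.29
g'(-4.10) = 0.03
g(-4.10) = -0.75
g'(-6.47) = 0.01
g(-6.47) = -0.79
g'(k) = (14*k + 2)/(-8*k^2 + 3*k - 1) + (16*k - 3)*(7*k^2 + 2*k + 1)/(-8*k^2 + 3*k - 1)^2 = (37*k^2 + 2*k - 5)/(64*k^4 - 48*k^3 + 25*k^2 - 6*k + 1)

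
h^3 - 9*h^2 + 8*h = h*(h - 8)*(h - 1)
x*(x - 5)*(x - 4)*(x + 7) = x^4 - 2*x^3 - 43*x^2 + 140*x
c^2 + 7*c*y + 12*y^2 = (c + 3*y)*(c + 4*y)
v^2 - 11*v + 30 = (v - 6)*(v - 5)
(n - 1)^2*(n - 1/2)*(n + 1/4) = n^4 - 9*n^3/4 + 11*n^2/8 - 1/8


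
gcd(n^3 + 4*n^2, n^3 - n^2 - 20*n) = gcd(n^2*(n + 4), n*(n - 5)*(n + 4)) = n^2 + 4*n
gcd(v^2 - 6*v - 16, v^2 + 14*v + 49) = 1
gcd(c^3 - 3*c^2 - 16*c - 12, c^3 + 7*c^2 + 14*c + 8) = c^2 + 3*c + 2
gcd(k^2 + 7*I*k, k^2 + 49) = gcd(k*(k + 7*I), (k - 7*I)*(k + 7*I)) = k + 7*I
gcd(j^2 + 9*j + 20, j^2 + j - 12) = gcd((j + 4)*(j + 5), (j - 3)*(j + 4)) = j + 4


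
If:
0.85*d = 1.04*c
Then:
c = 0.817307692307692*d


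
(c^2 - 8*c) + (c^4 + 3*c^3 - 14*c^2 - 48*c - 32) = c^4 + 3*c^3 - 13*c^2 - 56*c - 32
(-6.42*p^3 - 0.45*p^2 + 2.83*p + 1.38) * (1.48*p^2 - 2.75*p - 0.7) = -9.5016*p^5 + 16.989*p^4 + 9.9199*p^3 - 5.4251*p^2 - 5.776*p - 0.966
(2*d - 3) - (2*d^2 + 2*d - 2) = -2*d^2 - 1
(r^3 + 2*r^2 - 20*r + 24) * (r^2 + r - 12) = r^5 + 3*r^4 - 30*r^3 - 20*r^2 + 264*r - 288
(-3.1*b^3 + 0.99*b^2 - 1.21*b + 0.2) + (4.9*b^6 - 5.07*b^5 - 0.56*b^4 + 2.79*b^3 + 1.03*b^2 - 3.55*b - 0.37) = 4.9*b^6 - 5.07*b^5 - 0.56*b^4 - 0.31*b^3 + 2.02*b^2 - 4.76*b - 0.17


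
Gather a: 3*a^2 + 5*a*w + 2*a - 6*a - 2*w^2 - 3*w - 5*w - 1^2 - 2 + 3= 3*a^2 + a*(5*w - 4) - 2*w^2 - 8*w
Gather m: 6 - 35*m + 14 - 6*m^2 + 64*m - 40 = -6*m^2 + 29*m - 20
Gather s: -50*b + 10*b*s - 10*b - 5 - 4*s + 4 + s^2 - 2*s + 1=-60*b + s^2 + s*(10*b - 6)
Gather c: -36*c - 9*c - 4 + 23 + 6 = 25 - 45*c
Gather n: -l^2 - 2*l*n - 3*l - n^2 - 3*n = -l^2 - 3*l - n^2 + n*(-2*l - 3)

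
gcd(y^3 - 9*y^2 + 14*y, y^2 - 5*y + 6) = y - 2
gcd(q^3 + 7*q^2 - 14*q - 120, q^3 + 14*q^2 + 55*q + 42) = q + 6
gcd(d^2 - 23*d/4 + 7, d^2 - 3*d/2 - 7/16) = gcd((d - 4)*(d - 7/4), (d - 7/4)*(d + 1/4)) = d - 7/4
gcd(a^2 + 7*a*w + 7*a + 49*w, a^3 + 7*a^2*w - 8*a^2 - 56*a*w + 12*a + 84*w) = a + 7*w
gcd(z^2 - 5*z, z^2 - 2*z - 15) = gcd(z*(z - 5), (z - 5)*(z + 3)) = z - 5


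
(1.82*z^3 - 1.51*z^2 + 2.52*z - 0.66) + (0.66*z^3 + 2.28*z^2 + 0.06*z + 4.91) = 2.48*z^3 + 0.77*z^2 + 2.58*z + 4.25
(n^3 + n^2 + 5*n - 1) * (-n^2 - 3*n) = -n^5 - 4*n^4 - 8*n^3 - 14*n^2 + 3*n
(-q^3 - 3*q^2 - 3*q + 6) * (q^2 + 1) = -q^5 - 3*q^4 - 4*q^3 + 3*q^2 - 3*q + 6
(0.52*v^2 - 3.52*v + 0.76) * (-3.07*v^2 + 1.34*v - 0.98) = -1.5964*v^4 + 11.5032*v^3 - 7.5596*v^2 + 4.468*v - 0.7448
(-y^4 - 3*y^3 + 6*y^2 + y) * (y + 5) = -y^5 - 8*y^4 - 9*y^3 + 31*y^2 + 5*y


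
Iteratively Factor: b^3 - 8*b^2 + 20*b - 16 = (b - 2)*(b^2 - 6*b + 8) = (b - 2)^2*(b - 4)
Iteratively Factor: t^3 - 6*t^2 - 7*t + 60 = (t - 4)*(t^2 - 2*t - 15) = (t - 4)*(t + 3)*(t - 5)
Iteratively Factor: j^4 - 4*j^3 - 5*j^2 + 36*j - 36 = (j - 3)*(j^3 - j^2 - 8*j + 12) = (j - 3)*(j - 2)*(j^2 + j - 6) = (j - 3)*(j - 2)^2*(j + 3)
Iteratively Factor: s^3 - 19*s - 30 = (s - 5)*(s^2 + 5*s + 6) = (s - 5)*(s + 2)*(s + 3)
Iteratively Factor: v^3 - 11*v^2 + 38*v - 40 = (v - 2)*(v^2 - 9*v + 20) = (v - 4)*(v - 2)*(v - 5)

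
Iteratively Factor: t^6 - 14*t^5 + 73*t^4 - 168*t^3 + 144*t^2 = (t - 4)*(t^5 - 10*t^4 + 33*t^3 - 36*t^2) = t*(t - 4)*(t^4 - 10*t^3 + 33*t^2 - 36*t) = t*(t - 4)*(t - 3)*(t^3 - 7*t^2 + 12*t) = t*(t - 4)*(t - 3)^2*(t^2 - 4*t) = t*(t - 4)^2*(t - 3)^2*(t)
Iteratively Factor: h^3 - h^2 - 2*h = (h + 1)*(h^2 - 2*h) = (h - 2)*(h + 1)*(h)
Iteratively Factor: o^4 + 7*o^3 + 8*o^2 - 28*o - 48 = (o + 3)*(o^3 + 4*o^2 - 4*o - 16) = (o + 3)*(o + 4)*(o^2 - 4) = (o - 2)*(o + 3)*(o + 4)*(o + 2)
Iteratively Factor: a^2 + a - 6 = (a - 2)*(a + 3)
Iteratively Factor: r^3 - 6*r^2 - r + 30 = (r + 2)*(r^2 - 8*r + 15) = (r - 3)*(r + 2)*(r - 5)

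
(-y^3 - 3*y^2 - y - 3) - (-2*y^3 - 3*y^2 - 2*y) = y^3 + y - 3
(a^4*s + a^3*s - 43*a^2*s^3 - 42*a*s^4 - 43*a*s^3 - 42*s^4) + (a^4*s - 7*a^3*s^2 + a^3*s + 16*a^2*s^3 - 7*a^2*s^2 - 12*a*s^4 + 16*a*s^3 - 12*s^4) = 2*a^4*s - 7*a^3*s^2 + 2*a^3*s - 27*a^2*s^3 - 7*a^2*s^2 - 54*a*s^4 - 27*a*s^3 - 54*s^4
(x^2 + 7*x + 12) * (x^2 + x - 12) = x^4 + 8*x^3 + 7*x^2 - 72*x - 144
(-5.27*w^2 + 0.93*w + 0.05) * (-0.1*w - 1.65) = 0.527*w^3 + 8.6025*w^2 - 1.5395*w - 0.0825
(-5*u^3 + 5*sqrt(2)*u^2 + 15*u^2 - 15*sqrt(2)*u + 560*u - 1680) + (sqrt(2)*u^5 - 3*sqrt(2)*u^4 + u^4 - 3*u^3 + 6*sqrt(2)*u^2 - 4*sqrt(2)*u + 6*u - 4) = sqrt(2)*u^5 - 3*sqrt(2)*u^4 + u^4 - 8*u^3 + 15*u^2 + 11*sqrt(2)*u^2 - 19*sqrt(2)*u + 566*u - 1684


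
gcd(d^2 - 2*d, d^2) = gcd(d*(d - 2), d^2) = d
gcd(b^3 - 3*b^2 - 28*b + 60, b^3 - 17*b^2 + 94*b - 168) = b - 6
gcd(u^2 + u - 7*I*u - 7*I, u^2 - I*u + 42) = u - 7*I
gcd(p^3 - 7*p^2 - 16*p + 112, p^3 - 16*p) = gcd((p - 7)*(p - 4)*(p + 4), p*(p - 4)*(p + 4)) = p^2 - 16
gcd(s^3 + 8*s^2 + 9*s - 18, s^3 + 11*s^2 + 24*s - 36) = s^2 + 5*s - 6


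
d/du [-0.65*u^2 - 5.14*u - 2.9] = -1.3*u - 5.14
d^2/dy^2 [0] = 0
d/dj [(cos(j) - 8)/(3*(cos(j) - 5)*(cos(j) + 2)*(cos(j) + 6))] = (-93*cos(j) - 21*cos(2*j) + cos(3*j) + 547)*sin(j)/(6*(cos(j) - 5)^2*(cos(j) + 2)^2*(cos(j) + 6)^2)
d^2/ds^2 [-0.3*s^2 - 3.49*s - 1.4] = -0.600000000000000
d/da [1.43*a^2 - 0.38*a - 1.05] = 2.86*a - 0.38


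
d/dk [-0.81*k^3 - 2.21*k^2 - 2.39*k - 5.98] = -2.43*k^2 - 4.42*k - 2.39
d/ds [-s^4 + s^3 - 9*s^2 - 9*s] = -4*s^3 + 3*s^2 - 18*s - 9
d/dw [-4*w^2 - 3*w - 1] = -8*w - 3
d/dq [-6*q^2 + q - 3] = 1 - 12*q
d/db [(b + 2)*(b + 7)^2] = (b + 7)*(3*b + 11)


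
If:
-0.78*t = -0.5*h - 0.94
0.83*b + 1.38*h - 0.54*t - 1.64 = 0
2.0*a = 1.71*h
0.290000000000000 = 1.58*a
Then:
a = 0.18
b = 2.49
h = 0.21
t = 1.34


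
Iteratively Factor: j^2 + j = (j + 1)*(j)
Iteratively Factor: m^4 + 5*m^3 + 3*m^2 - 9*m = (m + 3)*(m^3 + 2*m^2 - 3*m) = m*(m + 3)*(m^2 + 2*m - 3) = m*(m - 1)*(m + 3)*(m + 3)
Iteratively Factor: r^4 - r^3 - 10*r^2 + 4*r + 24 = (r + 2)*(r^3 - 3*r^2 - 4*r + 12) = (r + 2)^2*(r^2 - 5*r + 6) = (r - 3)*(r + 2)^2*(r - 2)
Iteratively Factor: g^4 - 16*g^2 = (g - 4)*(g^3 + 4*g^2) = g*(g - 4)*(g^2 + 4*g) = g*(g - 4)*(g + 4)*(g)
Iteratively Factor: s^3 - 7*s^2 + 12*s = (s - 3)*(s^2 - 4*s) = (s - 4)*(s - 3)*(s)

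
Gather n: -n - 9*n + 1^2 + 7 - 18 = -10*n - 10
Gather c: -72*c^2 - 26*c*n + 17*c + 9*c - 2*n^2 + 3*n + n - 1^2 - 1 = -72*c^2 + c*(26 - 26*n) - 2*n^2 + 4*n - 2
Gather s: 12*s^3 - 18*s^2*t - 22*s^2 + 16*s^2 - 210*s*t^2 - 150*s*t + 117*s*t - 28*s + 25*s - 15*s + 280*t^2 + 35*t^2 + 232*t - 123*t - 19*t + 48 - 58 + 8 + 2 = 12*s^3 + s^2*(-18*t - 6) + s*(-210*t^2 - 33*t - 18) + 315*t^2 + 90*t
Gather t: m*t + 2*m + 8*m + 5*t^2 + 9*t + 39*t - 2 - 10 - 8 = 10*m + 5*t^2 + t*(m + 48) - 20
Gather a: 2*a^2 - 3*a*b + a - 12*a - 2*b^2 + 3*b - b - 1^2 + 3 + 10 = 2*a^2 + a*(-3*b - 11) - 2*b^2 + 2*b + 12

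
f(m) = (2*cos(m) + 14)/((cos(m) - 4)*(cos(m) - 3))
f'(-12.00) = -1.12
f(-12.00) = 2.31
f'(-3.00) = 0.05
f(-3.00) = 0.60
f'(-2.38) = 0.31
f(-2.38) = 0.71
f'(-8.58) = 0.36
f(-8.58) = 0.74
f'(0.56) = -1.12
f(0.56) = 2.31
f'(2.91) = -0.09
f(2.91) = 0.61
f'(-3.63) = -0.19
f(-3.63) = 0.65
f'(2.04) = -0.51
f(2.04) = 0.85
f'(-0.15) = 0.38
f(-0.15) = 2.64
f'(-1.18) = 1.14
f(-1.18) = 1.56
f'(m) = -2*sin(m)/((cos(m) - 4)*(cos(m) - 3)) + (2*cos(m) + 14)*sin(m)/((cos(m) - 4)*(cos(m) - 3)^2) + (2*cos(m) + 14)*sin(m)/((cos(m) - 4)^2*(cos(m) - 3))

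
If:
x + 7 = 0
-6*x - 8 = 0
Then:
No Solution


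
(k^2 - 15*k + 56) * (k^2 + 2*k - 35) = k^4 - 13*k^3 - 9*k^2 + 637*k - 1960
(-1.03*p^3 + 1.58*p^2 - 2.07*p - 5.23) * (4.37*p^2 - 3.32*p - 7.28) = -4.5011*p^5 + 10.3242*p^4 - 6.7931*p^3 - 27.4851*p^2 + 32.4332*p + 38.0744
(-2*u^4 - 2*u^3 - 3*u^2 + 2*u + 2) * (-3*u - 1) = 6*u^5 + 8*u^4 + 11*u^3 - 3*u^2 - 8*u - 2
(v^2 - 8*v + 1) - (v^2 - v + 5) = -7*v - 4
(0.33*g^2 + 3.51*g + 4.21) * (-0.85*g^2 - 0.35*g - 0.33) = -0.2805*g^4 - 3.099*g^3 - 4.9159*g^2 - 2.6318*g - 1.3893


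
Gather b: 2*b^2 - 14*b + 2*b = 2*b^2 - 12*b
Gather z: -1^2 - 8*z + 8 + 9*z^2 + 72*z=9*z^2 + 64*z + 7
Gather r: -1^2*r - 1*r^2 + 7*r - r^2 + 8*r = -2*r^2 + 14*r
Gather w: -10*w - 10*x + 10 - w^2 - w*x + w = -w^2 + w*(-x - 9) - 10*x + 10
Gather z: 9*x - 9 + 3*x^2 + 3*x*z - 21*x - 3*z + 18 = 3*x^2 - 12*x + z*(3*x - 3) + 9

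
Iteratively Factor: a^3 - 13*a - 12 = (a + 1)*(a^2 - a - 12) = (a + 1)*(a + 3)*(a - 4)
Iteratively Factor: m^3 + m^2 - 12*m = (m - 3)*(m^2 + 4*m) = (m - 3)*(m + 4)*(m)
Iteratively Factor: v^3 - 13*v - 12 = (v + 1)*(v^2 - v - 12) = (v - 4)*(v + 1)*(v + 3)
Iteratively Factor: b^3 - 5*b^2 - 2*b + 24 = (b - 3)*(b^2 - 2*b - 8) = (b - 4)*(b - 3)*(b + 2)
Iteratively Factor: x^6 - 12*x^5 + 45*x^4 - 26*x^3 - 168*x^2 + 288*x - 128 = (x - 4)*(x^5 - 8*x^4 + 13*x^3 + 26*x^2 - 64*x + 32) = (x - 4)*(x - 1)*(x^4 - 7*x^3 + 6*x^2 + 32*x - 32) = (x - 4)^2*(x - 1)*(x^3 - 3*x^2 - 6*x + 8) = (x - 4)^2*(x - 1)^2*(x^2 - 2*x - 8) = (x - 4)^3*(x - 1)^2*(x + 2)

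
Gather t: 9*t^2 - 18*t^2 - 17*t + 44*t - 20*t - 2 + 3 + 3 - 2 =-9*t^2 + 7*t + 2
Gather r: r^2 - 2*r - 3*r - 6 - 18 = r^2 - 5*r - 24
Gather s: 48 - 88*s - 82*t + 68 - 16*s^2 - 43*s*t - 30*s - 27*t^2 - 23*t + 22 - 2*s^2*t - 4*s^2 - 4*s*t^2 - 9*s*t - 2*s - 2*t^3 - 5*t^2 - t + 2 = s^2*(-2*t - 20) + s*(-4*t^2 - 52*t - 120) - 2*t^3 - 32*t^2 - 106*t + 140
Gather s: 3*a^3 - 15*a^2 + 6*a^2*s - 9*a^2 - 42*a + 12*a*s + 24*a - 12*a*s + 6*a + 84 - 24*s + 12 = 3*a^3 - 24*a^2 - 12*a + s*(6*a^2 - 24) + 96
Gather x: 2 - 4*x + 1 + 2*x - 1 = 2 - 2*x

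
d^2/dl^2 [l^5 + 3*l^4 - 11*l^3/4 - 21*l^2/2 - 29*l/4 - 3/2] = 20*l^3 + 36*l^2 - 33*l/2 - 21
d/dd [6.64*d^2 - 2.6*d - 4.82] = 13.28*d - 2.6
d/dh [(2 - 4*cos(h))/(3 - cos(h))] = 10*sin(h)/(cos(h) - 3)^2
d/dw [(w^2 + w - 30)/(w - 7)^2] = (53 - 15*w)/(w^3 - 21*w^2 + 147*w - 343)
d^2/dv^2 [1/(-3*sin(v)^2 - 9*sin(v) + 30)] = (4*sin(v)^4 + 9*sin(v)^3 + 43*sin(v)^2 + 12*sin(v) - 38)/(3*(sin(v)^2 + 3*sin(v) - 10)^3)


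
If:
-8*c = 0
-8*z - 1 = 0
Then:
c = 0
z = -1/8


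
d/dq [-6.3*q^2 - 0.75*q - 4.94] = -12.6*q - 0.75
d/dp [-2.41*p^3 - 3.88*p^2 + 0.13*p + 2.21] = -7.23*p^2 - 7.76*p + 0.13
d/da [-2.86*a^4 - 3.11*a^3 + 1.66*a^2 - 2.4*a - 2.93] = -11.44*a^3 - 9.33*a^2 + 3.32*a - 2.4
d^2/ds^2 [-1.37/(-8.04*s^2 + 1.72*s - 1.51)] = (-177.117984*s^2 + 37.890912*s + 1.37*(16.08*s - 1.72)*(32.16*s - 3.44) - 33.264696)/(8.04*s^2 - 1.72*s + 1.51)^3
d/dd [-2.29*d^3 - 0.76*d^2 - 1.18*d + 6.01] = -6.87*d^2 - 1.52*d - 1.18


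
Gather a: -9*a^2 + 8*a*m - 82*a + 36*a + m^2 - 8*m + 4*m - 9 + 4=-9*a^2 + a*(8*m - 46) + m^2 - 4*m - 5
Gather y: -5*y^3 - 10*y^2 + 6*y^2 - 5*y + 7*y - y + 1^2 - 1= -5*y^3 - 4*y^2 + y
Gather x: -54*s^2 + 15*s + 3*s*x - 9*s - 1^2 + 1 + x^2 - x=-54*s^2 + 6*s + x^2 + x*(3*s - 1)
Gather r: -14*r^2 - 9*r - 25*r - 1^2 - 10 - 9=-14*r^2 - 34*r - 20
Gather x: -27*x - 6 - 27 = -27*x - 33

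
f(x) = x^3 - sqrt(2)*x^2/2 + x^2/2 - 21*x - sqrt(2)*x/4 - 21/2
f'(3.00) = 4.40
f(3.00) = -49.42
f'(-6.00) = 89.13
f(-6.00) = -105.83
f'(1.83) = -12.06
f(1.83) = -44.14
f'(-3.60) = 19.02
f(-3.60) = 17.03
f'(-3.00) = 6.89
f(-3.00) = 24.70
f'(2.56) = -2.75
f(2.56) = -49.75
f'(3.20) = 8.04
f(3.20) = -48.18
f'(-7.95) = 171.55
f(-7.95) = -356.29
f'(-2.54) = -0.95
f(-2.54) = 26.01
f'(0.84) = -19.58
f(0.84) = -27.99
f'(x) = 3*x^2 - sqrt(2)*x + x - 21 - sqrt(2)/4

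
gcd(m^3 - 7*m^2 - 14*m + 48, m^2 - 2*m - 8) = 1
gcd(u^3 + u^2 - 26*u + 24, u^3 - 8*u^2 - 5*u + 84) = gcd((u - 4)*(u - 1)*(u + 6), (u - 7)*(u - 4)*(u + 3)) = u - 4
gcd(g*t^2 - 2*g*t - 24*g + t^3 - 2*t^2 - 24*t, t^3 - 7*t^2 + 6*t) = t - 6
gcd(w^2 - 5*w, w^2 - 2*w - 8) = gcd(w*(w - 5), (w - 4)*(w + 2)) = 1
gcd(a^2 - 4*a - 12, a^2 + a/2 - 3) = a + 2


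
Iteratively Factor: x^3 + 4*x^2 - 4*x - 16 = (x + 4)*(x^2 - 4) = (x - 2)*(x + 4)*(x + 2)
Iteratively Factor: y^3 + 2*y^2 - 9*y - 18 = (y - 3)*(y^2 + 5*y + 6) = (y - 3)*(y + 2)*(y + 3)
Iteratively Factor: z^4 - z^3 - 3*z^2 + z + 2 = (z - 1)*(z^3 - 3*z - 2) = (z - 1)*(z + 1)*(z^2 - z - 2) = (z - 2)*(z - 1)*(z + 1)*(z + 1)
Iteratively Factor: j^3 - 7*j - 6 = (j + 2)*(j^2 - 2*j - 3) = (j - 3)*(j + 2)*(j + 1)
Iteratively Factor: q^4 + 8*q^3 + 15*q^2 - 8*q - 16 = (q + 4)*(q^3 + 4*q^2 - q - 4) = (q + 4)^2*(q^2 - 1) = (q + 1)*(q + 4)^2*(q - 1)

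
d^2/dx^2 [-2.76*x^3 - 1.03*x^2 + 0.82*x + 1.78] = -16.56*x - 2.06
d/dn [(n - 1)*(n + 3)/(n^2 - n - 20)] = (-3*n^2 - 34*n - 43)/(n^4 - 2*n^3 - 39*n^2 + 40*n + 400)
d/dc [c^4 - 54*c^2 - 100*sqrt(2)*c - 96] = 4*c^3 - 108*c - 100*sqrt(2)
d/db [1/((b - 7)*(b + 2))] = (5 - 2*b)/(b^4 - 10*b^3 - 3*b^2 + 140*b + 196)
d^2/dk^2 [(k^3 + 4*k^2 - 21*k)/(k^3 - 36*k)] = 2*(4*k^3 + 45*k^2 + 432*k + 540)/(k^6 - 108*k^4 + 3888*k^2 - 46656)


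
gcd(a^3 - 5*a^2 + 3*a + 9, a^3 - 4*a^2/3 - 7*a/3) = a + 1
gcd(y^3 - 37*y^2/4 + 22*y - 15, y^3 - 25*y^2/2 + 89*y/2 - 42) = 1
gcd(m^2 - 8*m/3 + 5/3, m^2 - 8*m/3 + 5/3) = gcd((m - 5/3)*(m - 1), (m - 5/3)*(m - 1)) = m^2 - 8*m/3 + 5/3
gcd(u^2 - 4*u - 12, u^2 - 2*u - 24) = u - 6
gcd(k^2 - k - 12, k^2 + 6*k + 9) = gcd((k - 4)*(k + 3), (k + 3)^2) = k + 3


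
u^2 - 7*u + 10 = (u - 5)*(u - 2)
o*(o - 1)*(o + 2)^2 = o^4 + 3*o^3 - 4*o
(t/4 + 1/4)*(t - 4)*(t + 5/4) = t^3/4 - 7*t^2/16 - 31*t/16 - 5/4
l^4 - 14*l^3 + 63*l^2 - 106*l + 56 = (l - 7)*(l - 4)*(l - 2)*(l - 1)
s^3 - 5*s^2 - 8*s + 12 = (s - 6)*(s - 1)*(s + 2)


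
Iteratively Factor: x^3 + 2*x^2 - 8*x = (x - 2)*(x^2 + 4*x) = (x - 2)*(x + 4)*(x)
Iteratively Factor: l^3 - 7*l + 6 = (l - 1)*(l^2 + l - 6) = (l - 1)*(l + 3)*(l - 2)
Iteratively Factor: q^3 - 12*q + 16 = (q - 2)*(q^2 + 2*q - 8) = (q - 2)^2*(q + 4)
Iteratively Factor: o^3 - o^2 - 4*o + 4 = (o - 1)*(o^2 - 4) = (o - 2)*(o - 1)*(o + 2)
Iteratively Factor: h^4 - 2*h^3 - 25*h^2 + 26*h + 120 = (h + 4)*(h^3 - 6*h^2 - h + 30) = (h - 3)*(h + 4)*(h^2 - 3*h - 10) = (h - 3)*(h + 2)*(h + 4)*(h - 5)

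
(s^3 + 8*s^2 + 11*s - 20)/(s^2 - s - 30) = (s^2 + 3*s - 4)/(s - 6)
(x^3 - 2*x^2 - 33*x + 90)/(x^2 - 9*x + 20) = (x^2 + 3*x - 18)/(x - 4)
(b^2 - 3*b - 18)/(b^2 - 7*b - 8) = (-b^2 + 3*b + 18)/(-b^2 + 7*b + 8)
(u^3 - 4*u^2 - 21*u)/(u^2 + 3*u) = u - 7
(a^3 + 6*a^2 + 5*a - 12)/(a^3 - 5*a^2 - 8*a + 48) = (a^2 + 3*a - 4)/(a^2 - 8*a + 16)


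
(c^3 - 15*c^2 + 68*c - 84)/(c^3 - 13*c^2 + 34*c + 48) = (c^2 - 9*c + 14)/(c^2 - 7*c - 8)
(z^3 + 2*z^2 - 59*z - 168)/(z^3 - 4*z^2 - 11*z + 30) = (z^2 - z - 56)/(z^2 - 7*z + 10)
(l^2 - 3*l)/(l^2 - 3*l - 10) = l*(3 - l)/(-l^2 + 3*l + 10)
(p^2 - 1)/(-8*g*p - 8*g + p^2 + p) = (p - 1)/(-8*g + p)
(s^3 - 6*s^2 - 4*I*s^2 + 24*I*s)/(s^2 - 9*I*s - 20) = s*(s - 6)/(s - 5*I)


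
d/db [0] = 0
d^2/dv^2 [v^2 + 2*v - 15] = 2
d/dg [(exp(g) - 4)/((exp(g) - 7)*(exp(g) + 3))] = (-exp(2*g) + 8*exp(g) - 37)*exp(g)/(exp(4*g) - 8*exp(3*g) - 26*exp(2*g) + 168*exp(g) + 441)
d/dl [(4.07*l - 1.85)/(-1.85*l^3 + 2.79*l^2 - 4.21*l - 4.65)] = (15.059*l^3 - 21.6228*l^2 + 10.323*l - 26.714)/(3.4225*l^6 - 10.323*l^5 + 23.3611*l^4 - 6.2868*l^3 - 8.2229*l^2 + 39.153*l + 21.6225)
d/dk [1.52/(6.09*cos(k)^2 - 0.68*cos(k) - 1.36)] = (18.5136*cos(k) - 1.0336)*sin(k)/(-6.09*cos(k)^2 + 0.68*cos(k) + 1.36)^2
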